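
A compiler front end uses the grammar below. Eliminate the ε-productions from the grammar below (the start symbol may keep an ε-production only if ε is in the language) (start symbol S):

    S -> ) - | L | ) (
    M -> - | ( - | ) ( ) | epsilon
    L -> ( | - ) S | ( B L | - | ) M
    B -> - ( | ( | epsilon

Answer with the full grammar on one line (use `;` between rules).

Nullable set = {B, M}.
ε ∉ L(G), so no ε-production is kept.
Expand every rule over subsets of its nullable positions: L → ( B L gives ( B L | ( L. L → ) M gives ) M | ).

S -> ) - | L | ) (; M -> - | ( - | ) ( ); L -> ( | - ) S | ( B L | ( L | - | ) M | ); B -> - ( | (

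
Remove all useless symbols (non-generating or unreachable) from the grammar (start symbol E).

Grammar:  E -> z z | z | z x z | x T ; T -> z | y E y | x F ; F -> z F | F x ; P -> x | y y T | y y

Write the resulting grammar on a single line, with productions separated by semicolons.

Generating nonterminals: {E, P, T}.
Reachable from E after that: {E, T}.
Removed useless symbols: {F, P} and every production mentioning them.

E -> z z | z | z x z | x T; T -> z | y E y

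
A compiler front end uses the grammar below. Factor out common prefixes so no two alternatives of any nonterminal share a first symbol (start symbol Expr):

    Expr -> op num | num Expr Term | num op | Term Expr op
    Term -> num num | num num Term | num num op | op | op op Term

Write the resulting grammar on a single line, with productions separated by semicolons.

Expr has alternatives sharing prefix 'num': factor to Expr → num Expr1 with Expr1 → Expr Term | op.
Term has alternatives sharing prefix 'num num': factor to Term → num num Term1 with Term1 → ε | Term | op.
Term has alternatives sharing prefix 'op': factor to Term → op Term2 with Term2 → ε | op Term.

Expr -> op num | Term Expr op | num Expr1; Term -> num num Term1 | op Term2; Expr1 -> Expr Term | op; Term1 -> ε | Term | op; Term2 -> ε | op Term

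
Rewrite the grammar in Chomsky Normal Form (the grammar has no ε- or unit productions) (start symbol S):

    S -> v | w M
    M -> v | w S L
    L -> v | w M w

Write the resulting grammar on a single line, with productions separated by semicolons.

S -> v | X1 M; M -> v | X1 Y1; L -> v | X1 Y2; X1 -> w; Y1 -> S L; Y2 -> M X1

Introduce a nonterminal for each terminal appearing in a rule of length ≥ 2: X1 → w.
Binarize each right-hand side of length ≥ 3 by chaining fresh nonterminals (Y1, Y2, …): affected rules were M → X1 S L; L → X1 M X1.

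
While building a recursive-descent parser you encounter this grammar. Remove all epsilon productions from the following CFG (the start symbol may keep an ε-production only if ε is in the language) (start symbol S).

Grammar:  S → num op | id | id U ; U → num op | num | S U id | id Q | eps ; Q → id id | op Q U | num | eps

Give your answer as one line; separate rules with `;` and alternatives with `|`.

S → num op | id | id U; U → num op | num | S U id | S id | id Q | id; Q → id id | op Q U | op Q | op U | op | num

The nullable symbols are {Q, U}.
ε ∉ L(G), so no ε-production is kept.
Expand every rule over subsets of its nullable positions: U → S U id gives S U id | S id. U → id Q gives id Q | id. Q → op Q U gives op Q U | op Q | op U | op.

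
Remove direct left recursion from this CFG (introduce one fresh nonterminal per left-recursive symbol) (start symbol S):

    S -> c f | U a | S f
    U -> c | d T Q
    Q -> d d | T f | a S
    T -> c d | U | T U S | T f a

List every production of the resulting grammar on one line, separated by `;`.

S -> c f S' | U a S'; U -> c | d T Q; Q -> d d | T f | a S; T -> c d T' | U T'; S' -> f S' | ε; T' -> U S T' | f a T' | ε

Directly left-recursive nonterminals: S, T.
For S: α = {f}, β = {c f, U a}. Rewrite as S → β S' and S' → α S' | ε.
For T: α = {U S, f a}, β = {c d, U}. Rewrite as T → β T' and T' → α T' | ε.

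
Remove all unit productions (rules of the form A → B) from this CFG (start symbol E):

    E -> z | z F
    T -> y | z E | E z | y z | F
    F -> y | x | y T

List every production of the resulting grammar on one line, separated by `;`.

Unit pairs: T ⇒* {F}.
For every A with A ⇒* B via unit rules, add B's non-unit alternatives to A; then delete every rule of the form X → Y.

E -> z | z F; T -> y | x | y T | z E | E z | y z; F -> y | x | y T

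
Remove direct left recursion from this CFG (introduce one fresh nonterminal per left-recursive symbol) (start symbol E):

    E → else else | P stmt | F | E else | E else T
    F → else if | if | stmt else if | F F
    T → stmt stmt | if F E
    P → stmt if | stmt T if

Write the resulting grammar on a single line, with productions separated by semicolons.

Left recursion appears on E, F.
For E: α = {else, else T}, β = {else else, P stmt, F}. Rewrite as E → β E' and E' → α E' | ε.
For F: α = {F}, β = {else if, if, stmt else if}. Rewrite as F → β F' and F' → α F' | ε.

E → else else E' | P stmt E' | F E'; F → else if F' | if F' | stmt else if F'; T → stmt stmt | if F E; P → stmt if | stmt T if; E' → else E' | else T E' | ε; F' → F F' | ε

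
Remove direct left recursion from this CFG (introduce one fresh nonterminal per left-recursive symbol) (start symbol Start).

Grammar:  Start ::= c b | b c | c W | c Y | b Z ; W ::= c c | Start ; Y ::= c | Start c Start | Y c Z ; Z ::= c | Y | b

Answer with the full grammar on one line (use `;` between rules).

Y is directly left-recursive.
For Y: α = {c Z}, β = {c, Start c Start}. Rewrite as Y → β Y1 and Y1 → α Y1 | ε.

Start ::= c b | b c | c W | c Y | b Z; W ::= c c | Start; Y ::= c Y1 | Start c Start Y1; Z ::= c | Y | b; Y1 ::= c Z Y1 | ε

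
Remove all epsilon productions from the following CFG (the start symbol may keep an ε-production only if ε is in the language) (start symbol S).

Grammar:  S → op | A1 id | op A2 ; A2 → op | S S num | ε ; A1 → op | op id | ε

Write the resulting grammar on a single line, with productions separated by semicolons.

S → op | A1 id | id | op A2; A2 → op | S S num; A1 → op | op id

Nullable nonterminals: {A1, A2}.
ε ∉ L(G), so no ε-production is kept.
For each production, add variants omitting each subset of nullable occurrences: S → A1 id gives A1 id | id.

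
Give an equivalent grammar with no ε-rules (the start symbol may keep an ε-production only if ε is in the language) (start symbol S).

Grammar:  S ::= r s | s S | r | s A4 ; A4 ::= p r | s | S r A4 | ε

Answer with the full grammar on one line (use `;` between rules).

Nullable set = {A4}.
ε ∉ L(G), so no ε-production is kept.
For each production, add variants omitting each subset of nullable occurrences: S → s A4 gives s A4 | s. A4 → S r A4 gives S r A4 | S r.

S ::= r s | s S | r | s A4 | s; A4 ::= p r | s | S r A4 | S r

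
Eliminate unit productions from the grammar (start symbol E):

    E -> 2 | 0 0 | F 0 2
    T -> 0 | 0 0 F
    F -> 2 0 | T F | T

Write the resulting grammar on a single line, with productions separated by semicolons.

E -> 2 | 0 0 | F 0 2; T -> 0 | 0 0 F; F -> 2 0 | T F | 0 | 0 0 F

Unit pairs: F ⇒* {T}.
For each unit pair (A, B), copy every non-unit production of B to A, then drop all unit productions.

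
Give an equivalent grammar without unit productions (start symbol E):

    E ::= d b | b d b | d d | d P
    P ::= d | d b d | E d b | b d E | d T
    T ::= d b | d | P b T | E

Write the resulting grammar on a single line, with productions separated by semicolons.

Unit pairs: T ⇒* {E}.
For each unit pair (A, B), copy every non-unit production of B to A, then drop all unit productions.

E ::= d b | b d b | d d | d P; P ::= d | d b d | E d b | b d E | d T; T ::= d b | b d b | d d | d P | d | P b T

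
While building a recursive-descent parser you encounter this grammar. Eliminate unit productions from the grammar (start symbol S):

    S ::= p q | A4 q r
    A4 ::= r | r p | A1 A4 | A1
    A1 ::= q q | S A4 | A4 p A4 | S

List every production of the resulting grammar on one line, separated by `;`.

S ::= p q | A4 q r; A4 ::= r | r p | A1 A4 | q q | S A4 | A4 p A4 | p q | A4 q r; A1 ::= q q | S A4 | A4 p A4 | p q | A4 q r

Unit pairs: A1 ⇒* {S}; A4 ⇒* {A1, S}.
For every A with A ⇒* B via unit rules, add B's non-unit alternatives to A; then delete every rule of the form X → Y.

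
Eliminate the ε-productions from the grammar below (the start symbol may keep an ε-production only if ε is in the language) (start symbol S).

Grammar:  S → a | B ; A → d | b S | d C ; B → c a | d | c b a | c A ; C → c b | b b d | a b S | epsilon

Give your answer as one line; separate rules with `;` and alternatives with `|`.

The nullable symbols are {C}.
ε ∉ L(G), so no ε-production is kept.

S → a | B; A → d | b S | d C; B → c a | d | c b a | c A; C → c b | b b d | a b S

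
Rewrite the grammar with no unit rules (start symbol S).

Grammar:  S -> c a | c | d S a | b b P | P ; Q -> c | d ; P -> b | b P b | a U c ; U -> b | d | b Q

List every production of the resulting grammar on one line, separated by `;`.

S -> c a | c | d S a | b b P | b | b P b | a U c; Q -> c | d; P -> b | b P b | a U c; U -> b | d | b Q

Unit pairs: S ⇒* {P}.
Replace each nonterminal's rules with the union of the non-unit rules of every nonterminal it unit-derives.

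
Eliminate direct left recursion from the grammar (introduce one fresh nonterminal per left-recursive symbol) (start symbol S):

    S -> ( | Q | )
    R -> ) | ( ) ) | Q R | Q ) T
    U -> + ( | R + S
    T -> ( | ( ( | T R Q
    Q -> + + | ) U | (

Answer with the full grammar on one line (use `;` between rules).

S -> ( | Q | ); R -> ) | ( ) ) | Q R | Q ) T; U -> + ( | R + S; T -> ( T' | ( ( T'; Q -> + + | ) U | (; T' -> R Q T' | ε

Directly left-recursive nonterminal: T.
For T: α = {R Q}, β = {(, ( (}. Rewrite as T → β T' and T' → α T' | ε.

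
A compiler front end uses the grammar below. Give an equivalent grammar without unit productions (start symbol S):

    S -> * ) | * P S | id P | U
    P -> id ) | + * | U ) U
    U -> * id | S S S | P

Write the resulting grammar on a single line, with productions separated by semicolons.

Unit pairs: S ⇒* {P, U}; U ⇒* {P}.
For each unit pair (A, B), copy every non-unit production of B to A, then drop all unit productions.

S -> * id | S S S | * ) | * P S | id P | id ) | + * | U ) U; P -> id ) | + * | U ) U; U -> * id | S S S | id ) | + * | U ) U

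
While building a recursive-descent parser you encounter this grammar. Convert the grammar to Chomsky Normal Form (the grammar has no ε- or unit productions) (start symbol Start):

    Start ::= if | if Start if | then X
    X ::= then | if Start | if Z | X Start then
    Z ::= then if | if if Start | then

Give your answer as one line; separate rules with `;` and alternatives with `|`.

Introduce a nonterminal for each terminal appearing in a rule of length ≥ 2: X1 → if, X2 → then.
Binarize each right-hand side of length ≥ 3 by chaining fresh nonterminals (Y1, Y2, …): affected rules were Start → X1 Start X1; X → X Start X2; Z → X1 X1 Start.

Start ::= if | X1 Y1 | X2 X; X ::= then | X1 Start | X1 Z | X Y2; Z ::= X2 X1 | X1 Y3 | then; X1 ::= if; X2 ::= then; Y1 ::= Start X1; Y2 ::= Start X2; Y3 ::= X1 Start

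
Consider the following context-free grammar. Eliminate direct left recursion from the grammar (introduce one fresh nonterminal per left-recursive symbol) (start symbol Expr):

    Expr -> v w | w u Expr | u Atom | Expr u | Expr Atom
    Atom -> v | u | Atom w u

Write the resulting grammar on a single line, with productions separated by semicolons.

Expr -> v w Expr1 | w u Expr Expr1 | u Atom Expr1; Atom -> v Atom1 | u Atom1; Expr1 -> u Expr1 | Atom Expr1 | ε; Atom1 -> w u Atom1 | ε

Directly left-recursive nonterminals: Expr, Atom.
For Expr: α = {u, Atom}, β = {v w, w u Expr, u Atom}. Rewrite as Expr → β Expr1 and Expr1 → α Expr1 | ε.
For Atom: α = {w u}, β = {v, u}. Rewrite as Atom → β Atom1 and Atom1 → α Atom1 | ε.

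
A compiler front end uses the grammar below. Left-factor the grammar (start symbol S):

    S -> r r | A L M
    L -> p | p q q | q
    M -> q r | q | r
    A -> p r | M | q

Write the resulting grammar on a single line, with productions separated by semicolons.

S -> r r | A L M; L -> q | p L'; M -> r | q M'; A -> p r | M | q; L' -> ε | q q; M' -> r | ε

L has alternatives sharing prefix 'p': factor to L → p L' with L' → ε | q q.
M has alternatives sharing prefix 'q': factor to M → q M' with M' → r | ε.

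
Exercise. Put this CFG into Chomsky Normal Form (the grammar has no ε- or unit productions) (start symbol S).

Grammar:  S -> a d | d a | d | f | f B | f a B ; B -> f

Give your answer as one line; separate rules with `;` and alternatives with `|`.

Introduce a nonterminal for each terminal appearing in a rule of length ≥ 2: X1 → a, X2 → d, X3 → f.
Binarize each right-hand side of length ≥ 3 by chaining fresh nonterminals (Y1, Y2, …): affected rules were S → X3 X1 B.

S -> X1 X2 | X2 X1 | d | f | X3 B | X3 Y1; B -> f; X1 -> a; X2 -> d; X3 -> f; Y1 -> X1 B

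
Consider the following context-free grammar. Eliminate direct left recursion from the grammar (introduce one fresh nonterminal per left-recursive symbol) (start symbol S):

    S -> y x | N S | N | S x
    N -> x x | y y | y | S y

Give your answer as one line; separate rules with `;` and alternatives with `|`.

Directly left-recursive nonterminal: S.
For S: α = {x}, β = {y x, N S, N}. Rewrite as S → β S' and S' → α S' | ε.

S -> y x S' | N S S' | N S'; N -> x x | y y | y | S y; S' -> x S' | ε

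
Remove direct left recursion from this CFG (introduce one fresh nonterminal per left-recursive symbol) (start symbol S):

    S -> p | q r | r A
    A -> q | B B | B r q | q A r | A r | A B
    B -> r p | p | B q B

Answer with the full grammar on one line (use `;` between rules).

Left recursion appears on A, B.
For A: α = {r, B}, β = {q, B B, B r q, q A r}. Rewrite as A → β A' and A' → α A' | ε.
For B: α = {q B}, β = {r p, p}. Rewrite as B → β B' and B' → α B' | ε.

S -> p | q r | r A; A -> q A' | B B A' | B r q A' | q A r A'; B -> r p B' | p B'; A' -> r A' | B A' | ε; B' -> q B B' | ε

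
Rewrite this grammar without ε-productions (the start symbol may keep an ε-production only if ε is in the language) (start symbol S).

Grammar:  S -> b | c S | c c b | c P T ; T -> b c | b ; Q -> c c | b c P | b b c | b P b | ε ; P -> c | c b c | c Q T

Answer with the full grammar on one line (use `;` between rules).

Nullable set = {Q}.
ε ∉ L(G), so no ε-production is kept.
Add the nullable-subset variants: P → c Q T gives c Q T | c T.

S -> b | c S | c c b | c P T; T -> b c | b; Q -> c c | b c P | b b c | b P b; P -> c | c b c | c Q T | c T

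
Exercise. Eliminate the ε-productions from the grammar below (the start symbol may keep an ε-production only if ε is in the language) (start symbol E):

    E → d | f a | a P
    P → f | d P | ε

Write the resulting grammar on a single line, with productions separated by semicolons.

Nullable nonterminals: {P}.
ε ∉ L(G), so no ε-production is kept.
Expand every rule over subsets of its nullable positions: E → a P gives a P | a. P → d P gives d P | d.

E → d | f a | a P | a; P → f | d P | d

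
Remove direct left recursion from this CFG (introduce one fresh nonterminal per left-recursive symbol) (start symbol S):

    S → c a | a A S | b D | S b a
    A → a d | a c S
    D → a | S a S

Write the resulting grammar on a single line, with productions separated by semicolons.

S → c a S' | a A S S' | b D S'; A → a d | a c S; D → a | S a S; S' → b a S' | ε

Left recursion appears on S.
For S: α = {b a}, β = {c a, a A S, b D}. Rewrite as S → β S' and S' → α S' | ε.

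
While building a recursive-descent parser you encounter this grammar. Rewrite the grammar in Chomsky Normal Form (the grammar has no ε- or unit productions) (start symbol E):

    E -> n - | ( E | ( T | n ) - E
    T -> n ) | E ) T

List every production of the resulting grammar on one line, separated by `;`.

E -> X1 X2 | X3 E | X3 T | X1 Y1; T -> X1 X4 | E Y3; X1 -> n; X2 -> -; X3 -> (; X4 -> ); Y1 -> X4 Y2; Y2 -> X2 E; Y3 -> X4 T

Introduce a nonterminal for each terminal appearing in a rule of length ≥ 2: X1 → n, X2 → -, X3 → (, X4 → ).
Binarize each right-hand side of length ≥ 3 by chaining fresh nonterminals (Y1, Y2, …): affected rules were E → X1 X4 X2 E; T → E X4 T.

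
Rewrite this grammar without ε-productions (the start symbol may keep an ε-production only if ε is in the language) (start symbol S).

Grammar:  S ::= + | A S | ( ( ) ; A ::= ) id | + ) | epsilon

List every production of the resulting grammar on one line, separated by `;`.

S ::= + | A S | ( ( ); A ::= ) id | + )

Nullable nonterminals: {A}.
ε ∉ L(G), so no ε-production is kept.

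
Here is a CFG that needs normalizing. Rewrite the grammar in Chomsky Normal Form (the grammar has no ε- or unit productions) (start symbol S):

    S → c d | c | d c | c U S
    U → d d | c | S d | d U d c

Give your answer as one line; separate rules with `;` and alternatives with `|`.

S → X1 X2 | c | X2 X1 | X1 Y1; U → X2 X2 | c | S X2 | X2 Y2; X1 → c; X2 → d; Y1 → U S; Y2 → U Y3; Y3 → X2 X1

Introduce a nonterminal for each terminal appearing in a rule of length ≥ 2: X1 → c, X2 → d.
Binarize each right-hand side of length ≥ 3 by chaining fresh nonterminals (Y1, Y2, …): affected rules were S → X1 U S; U → X2 U X2 X1.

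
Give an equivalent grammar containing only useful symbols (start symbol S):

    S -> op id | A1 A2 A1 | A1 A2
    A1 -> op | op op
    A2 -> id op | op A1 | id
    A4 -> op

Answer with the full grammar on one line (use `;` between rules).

S -> op id | A1 A2 A1 | A1 A2; A1 -> op | op op; A2 -> id op | op A1 | id

Generating nonterminals: {A1, A2, A4, S}.
Reachable from S after that: {A1, A2, S}.
Removed useless symbols: {A4} and every production mentioning them.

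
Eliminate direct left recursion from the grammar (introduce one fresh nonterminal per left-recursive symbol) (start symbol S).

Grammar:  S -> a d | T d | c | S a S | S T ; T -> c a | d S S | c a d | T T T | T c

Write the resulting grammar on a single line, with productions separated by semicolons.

S -> a d S' | T d S' | c S'; T -> c a T' | d S S T' | c a d T'; S' -> a S S' | T S' | ε; T' -> T T T' | c T' | ε

Left recursion appears on S, T.
For S: α = {a S, T}, β = {a d, T d, c}. Rewrite as S → β S' and S' → α S' | ε.
For T: α = {T T, c}, β = {c a, d S S, c a d}. Rewrite as T → β T' and T' → α T' | ε.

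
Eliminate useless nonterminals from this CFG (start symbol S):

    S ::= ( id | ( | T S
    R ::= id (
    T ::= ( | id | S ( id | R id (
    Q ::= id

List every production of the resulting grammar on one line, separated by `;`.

S ::= ( id | ( | T S; R ::= id (; T ::= ( | id | S ( id | R id (

Generating nonterminals: {Q, R, S, T}.
Reachable from S after that: {R, S, T}.
Removed useless symbols: {Q} and every production mentioning them.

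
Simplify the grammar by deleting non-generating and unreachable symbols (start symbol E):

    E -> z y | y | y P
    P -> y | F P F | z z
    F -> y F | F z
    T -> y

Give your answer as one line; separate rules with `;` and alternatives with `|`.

Generating nonterminals: {E, P, T}.
Reachable from E after that: {E, P}.
Removed useless symbols: {F, T} and every production mentioning them.

E -> z y | y | y P; P -> y | z z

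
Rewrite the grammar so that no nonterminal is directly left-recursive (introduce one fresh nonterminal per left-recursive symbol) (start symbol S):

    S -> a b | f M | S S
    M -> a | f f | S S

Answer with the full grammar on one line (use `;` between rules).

S -> a b S' | f M S'; M -> a | f f | S S; S' -> S S' | eps

Directly left-recursive nonterminal: S.
For S: α = {S}, β = {a b, f M}. Rewrite as S → β S' and S' → α S' | ε.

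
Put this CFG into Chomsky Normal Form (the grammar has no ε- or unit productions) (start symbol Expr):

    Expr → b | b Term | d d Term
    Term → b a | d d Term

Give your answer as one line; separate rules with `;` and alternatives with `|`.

Expr → b | X1 Term | X2 Y1; Term → X1 X3 | X2 Y2; X1 → b; X2 → d; X3 → a; Y1 → X2 Term; Y2 → X2 Term

Introduce a nonterminal for each terminal appearing in a rule of length ≥ 2: X1 → b, X2 → d, X3 → a.
Binarize each right-hand side of length ≥ 3 by chaining fresh nonterminals (Y1, Y2, …): affected rules were Expr → X2 X2 Term; Term → X2 X2 Term.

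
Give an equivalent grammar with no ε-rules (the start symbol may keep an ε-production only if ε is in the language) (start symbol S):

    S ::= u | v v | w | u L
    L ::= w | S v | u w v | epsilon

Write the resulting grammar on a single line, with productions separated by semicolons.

S ::= u | v v | w | u L; L ::= w | S v | u w v

Nullable nonterminals: {L}.
ε ∉ L(G), so no ε-production is kept.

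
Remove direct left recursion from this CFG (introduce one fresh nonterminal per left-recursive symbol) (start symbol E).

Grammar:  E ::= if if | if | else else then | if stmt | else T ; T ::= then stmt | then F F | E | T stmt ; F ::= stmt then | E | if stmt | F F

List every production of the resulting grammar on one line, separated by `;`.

E ::= if if | if | else else then | if stmt | else T; T ::= then stmt T' | then F F T' | E T'; F ::= stmt then F' | E F' | if stmt F'; T' ::= stmt T' | ε; F' ::= F F' | ε

Directly left-recursive nonterminals: T, F.
For T: α = {stmt}, β = {then stmt, then F F, E}. Rewrite as T → β T' and T' → α T' | ε.
For F: α = {F}, β = {stmt then, E, if stmt}. Rewrite as F → β F' and F' → α F' | ε.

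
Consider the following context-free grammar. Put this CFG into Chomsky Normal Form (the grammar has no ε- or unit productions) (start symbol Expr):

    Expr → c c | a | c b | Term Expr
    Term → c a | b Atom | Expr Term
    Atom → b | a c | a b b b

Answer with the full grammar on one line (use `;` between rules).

Introduce a nonterminal for each terminal appearing in a rule of length ≥ 2: X1 → c, X2 → b, X3 → a.
Binarize each right-hand side of length ≥ 3 by chaining fresh nonterminals (Y1, Y2, …): affected rules were Atom → X3 X2 X2 X2.

Expr → X1 X1 | a | X1 X2 | Term Expr; Term → X1 X3 | X2 Atom | Expr Term; Atom → b | X3 X1 | X3 Y1; X1 → c; X2 → b; X3 → a; Y1 → X2 Y2; Y2 → X2 X2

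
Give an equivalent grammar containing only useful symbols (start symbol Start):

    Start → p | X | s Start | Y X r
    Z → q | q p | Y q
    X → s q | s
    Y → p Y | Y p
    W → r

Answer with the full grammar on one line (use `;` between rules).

Start → p | X | s Start; X → s q | s

Generating nonterminals: {Start, W, X, Z}.
Reachable from Start after that: {Start, X}.
Removed useless symbols: {W, Y, Z} and every production mentioning them.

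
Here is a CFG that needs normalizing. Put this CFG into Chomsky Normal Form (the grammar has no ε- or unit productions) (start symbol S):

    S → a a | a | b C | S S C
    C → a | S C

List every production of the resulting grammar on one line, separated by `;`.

S → X1 X1 | a | X2 C | S Y1; C → a | S C; X1 → a; X2 → b; Y1 → S C

Introduce a nonterminal for each terminal appearing in a rule of length ≥ 2: X1 → a, X2 → b.
Binarize each right-hand side of length ≥ 3 by chaining fresh nonterminals (Y1, Y2, …): affected rules were S → S S C.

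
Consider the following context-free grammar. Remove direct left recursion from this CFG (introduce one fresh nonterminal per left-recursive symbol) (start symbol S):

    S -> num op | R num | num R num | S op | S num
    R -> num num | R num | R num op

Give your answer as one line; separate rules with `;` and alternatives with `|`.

S -> num op S' | R num S' | num R num S'; R -> num num R'; S' -> op S' | num S' | epsilon; R' -> num R' | num op R' | epsilon

Directly left-recursive nonterminals: S, R.
For S: α = {op, num}, β = {num op, R num, num R num}. Rewrite as S → β S' and S' → α S' | ε.
For R: α = {num, num op}, β = {num num}. Rewrite as R → β R' and R' → α R' | ε.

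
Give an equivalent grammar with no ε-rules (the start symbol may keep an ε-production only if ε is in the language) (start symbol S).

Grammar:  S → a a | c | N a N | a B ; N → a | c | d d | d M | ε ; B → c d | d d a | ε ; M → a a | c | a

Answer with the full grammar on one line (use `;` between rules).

Nullable set = {B, N}.
ε ∉ L(G), so no ε-production is kept.
Add the nullable-subset variants: S → N a N gives N a N | N a | a N | a.

S → a a | c | N a N | N a | a N | a | a B; N → a | c | d d | d M; B → c d | d d a; M → a a | c | a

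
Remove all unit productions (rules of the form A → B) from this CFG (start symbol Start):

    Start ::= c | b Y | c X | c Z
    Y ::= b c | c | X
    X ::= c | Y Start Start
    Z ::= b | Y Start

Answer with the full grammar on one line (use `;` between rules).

Start ::= c | b Y | c X | c Z; Y ::= c | Y Start Start | b c; X ::= c | Y Start Start; Z ::= b | Y Start

Unit pairs: Y ⇒* {X}.
Replace each nonterminal's rules with the union of the non-unit rules of every nonterminal it unit-derives.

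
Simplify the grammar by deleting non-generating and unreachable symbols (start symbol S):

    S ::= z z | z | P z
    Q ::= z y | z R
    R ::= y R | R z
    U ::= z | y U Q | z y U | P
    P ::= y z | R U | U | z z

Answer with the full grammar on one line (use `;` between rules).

Generating nonterminals: {P, Q, S, U}.
Reachable from S after that: {P, Q, S, U}.
Removed useless symbols: {R} and every production mentioning them.

S ::= z z | z | P z; Q ::= z y; U ::= z | y U Q | z y U | P; P ::= y z | U | z z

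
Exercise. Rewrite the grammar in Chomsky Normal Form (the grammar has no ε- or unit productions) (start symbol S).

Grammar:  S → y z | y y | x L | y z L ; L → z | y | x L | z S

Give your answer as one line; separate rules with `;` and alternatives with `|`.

S → X1 X2 | X1 X1 | X3 L | X1 Y1; L → z | y | X3 L | X2 S; X1 → y; X2 → z; X3 → x; Y1 → X2 L

Introduce a nonterminal for each terminal appearing in a rule of length ≥ 2: X1 → y, X2 → z, X3 → x.
Binarize each right-hand side of length ≥ 3 by chaining fresh nonterminals (Y1, Y2, …): affected rules were S → X1 X2 L.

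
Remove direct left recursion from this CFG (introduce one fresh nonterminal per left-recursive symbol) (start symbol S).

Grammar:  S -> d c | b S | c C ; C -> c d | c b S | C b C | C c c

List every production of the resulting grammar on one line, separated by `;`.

S -> d c | b S | c C; C -> c d C' | c b S C'; C' -> b C C' | c c C' | ε

C is directly left-recursive.
For C: α = {b C, c c}, β = {c d, c b S}. Rewrite as C → β C' and C' → α C' | ε.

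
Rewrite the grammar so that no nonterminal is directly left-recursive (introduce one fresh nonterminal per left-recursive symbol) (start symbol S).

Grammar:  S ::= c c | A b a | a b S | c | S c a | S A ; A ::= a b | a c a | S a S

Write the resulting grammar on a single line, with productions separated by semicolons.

Left recursion appears on S.
For S: α = {c a, A}, β = {c c, A b a, a b S, c}. Rewrite as S → β S' and S' → α S' | ε.

S ::= c c S' | A b a S' | a b S S' | c S'; A ::= a b | a c a | S a S; S' ::= c a S' | A S' | ε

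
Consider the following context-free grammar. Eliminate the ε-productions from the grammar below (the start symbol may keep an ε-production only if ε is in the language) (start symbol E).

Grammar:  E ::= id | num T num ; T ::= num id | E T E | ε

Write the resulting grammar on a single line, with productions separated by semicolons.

The nullable symbols are {T}.
ε ∉ L(G), so no ε-production is kept.
Add the nullable-subset variants: E → num T num gives num T num | num num. T → E T E gives E T E | E E.

E ::= id | num T num | num num; T ::= num id | E T E | E E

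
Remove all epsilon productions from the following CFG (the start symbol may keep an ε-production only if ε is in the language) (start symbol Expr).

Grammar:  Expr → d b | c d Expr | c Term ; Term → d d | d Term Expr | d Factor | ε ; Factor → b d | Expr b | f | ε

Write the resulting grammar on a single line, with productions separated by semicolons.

Nullable set = {Factor, Term}.
ε ∉ L(G), so no ε-production is kept.
Expand every rule over subsets of its nullable positions: Expr → c Term gives c Term | c. Term → d Term Expr gives d Term Expr | d Expr. Term → d Factor gives d Factor | d.

Expr → d b | c d Expr | c Term | c; Term → d d | d Term Expr | d Expr | d Factor | d; Factor → b d | Expr b | f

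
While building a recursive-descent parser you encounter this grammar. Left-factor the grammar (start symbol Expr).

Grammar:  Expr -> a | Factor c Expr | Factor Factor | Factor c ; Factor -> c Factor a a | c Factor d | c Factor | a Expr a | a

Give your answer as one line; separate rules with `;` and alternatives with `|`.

Expr has alternatives sharing prefix 'Factor': factor to Expr → Factor Expr1 with Expr1 → c Expr | Factor | c.
Factor has alternatives sharing prefix 'c Factor': factor to Factor → c Factor Factor1 with Factor1 → a a | d | ε.
Factor has alternatives sharing prefix 'a': factor to Factor → a Factor2 with Factor2 → Expr a | ε.
Expr1 has alternatives sharing prefix 'c': factor to Expr1 → c Expr11 with Expr11 → Expr | ε.

Expr -> a | Factor Expr1; Factor -> c Factor Factor1 | a Factor2; Expr1 -> Factor | c Expr11; Factor1 -> a a | d | ε; Factor2 -> Expr a | ε; Expr11 -> Expr | ε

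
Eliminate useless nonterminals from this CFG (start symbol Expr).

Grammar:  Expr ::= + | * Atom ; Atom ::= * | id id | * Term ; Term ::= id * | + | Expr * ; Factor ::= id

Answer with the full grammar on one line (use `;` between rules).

Expr ::= + | * Atom; Atom ::= * | id id | * Term; Term ::= id * | + | Expr *

Generating nonterminals: {Atom, Expr, Factor, Term}.
Reachable from Expr after that: {Atom, Expr, Term}.
Removed useless symbols: {Factor} and every production mentioning them.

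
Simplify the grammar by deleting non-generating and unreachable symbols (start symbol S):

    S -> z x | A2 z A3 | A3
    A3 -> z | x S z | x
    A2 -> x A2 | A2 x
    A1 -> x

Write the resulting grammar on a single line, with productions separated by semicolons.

S -> z x | A3; A3 -> z | x S z | x

Generating nonterminals: {A1, A3, S}.
Reachable from S after that: {A3, S}.
Removed useless symbols: {A1, A2} and every production mentioning them.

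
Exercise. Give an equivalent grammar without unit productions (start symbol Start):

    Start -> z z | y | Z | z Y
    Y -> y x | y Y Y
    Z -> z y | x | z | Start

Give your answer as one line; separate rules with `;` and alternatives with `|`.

Unit pairs: Start ⇒* {Z}; Z ⇒* {Start}.
Replace each nonterminal's rules with the union of the non-unit rules of every nonterminal it unit-derives.

Start -> z y | x | z | z z | y | z Y; Y -> y x | y Y Y; Z -> z y | x | z | z z | y | z Y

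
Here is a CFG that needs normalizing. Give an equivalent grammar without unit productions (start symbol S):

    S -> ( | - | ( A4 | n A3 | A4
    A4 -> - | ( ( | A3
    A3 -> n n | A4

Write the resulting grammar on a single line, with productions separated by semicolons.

Unit pairs: A3 ⇒* {A4}; A4 ⇒* {A3}; S ⇒* {A3, A4}.
For each unit pair (A, B), copy every non-unit production of B to A, then drop all unit productions.

S -> - | ( ( | ( | ( A4 | n A3 | n n; A4 -> - | ( ( | n n; A3 -> - | ( ( | n n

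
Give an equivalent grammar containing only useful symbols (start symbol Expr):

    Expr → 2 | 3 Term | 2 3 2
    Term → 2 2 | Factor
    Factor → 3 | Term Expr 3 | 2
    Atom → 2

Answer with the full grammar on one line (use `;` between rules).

Expr → 2 | 3 Term | 2 3 2; Term → 2 2 | Factor; Factor → 3 | Term Expr 3 | 2

Generating nonterminals: {Atom, Expr, Factor, Term}.
Reachable from Expr after that: {Expr, Factor, Term}.
Removed useless symbols: {Atom} and every production mentioning them.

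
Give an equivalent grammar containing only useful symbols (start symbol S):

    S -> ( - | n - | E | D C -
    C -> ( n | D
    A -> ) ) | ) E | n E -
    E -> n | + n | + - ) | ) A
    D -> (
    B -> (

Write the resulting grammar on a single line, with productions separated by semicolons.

S -> ( - | n - | E | D C -; C -> ( n | D; A -> ) ) | ) E | n E -; E -> n | + n | + - ) | ) A; D -> (

Generating nonterminals: {A, B, C, D, E, S}.
Reachable from S after that: {A, C, D, E, S}.
Removed useless symbols: {B} and every production mentioning them.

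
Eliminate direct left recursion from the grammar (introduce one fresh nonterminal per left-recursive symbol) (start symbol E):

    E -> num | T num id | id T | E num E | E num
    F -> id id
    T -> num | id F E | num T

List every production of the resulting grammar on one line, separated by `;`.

E -> num E' | T num id E' | id T E'; F -> id id; T -> num | id F E | num T; E' -> num E E' | num E' | eps

E is directly left-recursive.
For E: α = {num E, num}, β = {num, T num id, id T}. Rewrite as E → β E' and E' → α E' | ε.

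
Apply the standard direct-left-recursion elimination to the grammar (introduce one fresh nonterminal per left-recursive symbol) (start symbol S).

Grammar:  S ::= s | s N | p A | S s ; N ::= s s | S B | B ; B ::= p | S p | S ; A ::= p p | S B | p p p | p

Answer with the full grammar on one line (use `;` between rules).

S ::= s S' | s N S' | p A S'; N ::= s s | S B | B; B ::= p | S p | S; A ::= p p | S B | p p p | p; S' ::= s S' | ε

Left recursion appears on S.
For S: α = {s}, β = {s, s N, p A}. Rewrite as S → β S' and S' → α S' | ε.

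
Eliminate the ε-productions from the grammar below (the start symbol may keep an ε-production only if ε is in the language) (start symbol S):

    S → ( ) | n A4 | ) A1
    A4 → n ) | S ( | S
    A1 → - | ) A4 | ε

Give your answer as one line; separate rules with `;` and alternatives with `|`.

S → ( ) | n A4 | ) A1 | ); A4 → n ) | S ( | S; A1 → - | ) A4

Nullable nonterminals: {A1}.
ε ∉ L(G), so no ε-production is kept.
Add the nullable-subset variants: S → ) A1 gives ) A1 | ).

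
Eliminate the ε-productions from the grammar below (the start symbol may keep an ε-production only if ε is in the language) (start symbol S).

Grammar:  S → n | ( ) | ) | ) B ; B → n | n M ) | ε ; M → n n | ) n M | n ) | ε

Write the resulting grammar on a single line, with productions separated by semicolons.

Nullable nonterminals: {B, M}.
ε ∉ L(G), so no ε-production is kept.
Expand every rule over subsets of its nullable positions: B → n M ) gives n M ) | n ). M → ) n M gives ) n M | ) n.

S → n | ( ) | ) | ) B; B → n | n M ) | n ); M → n n | ) n M | ) n | n )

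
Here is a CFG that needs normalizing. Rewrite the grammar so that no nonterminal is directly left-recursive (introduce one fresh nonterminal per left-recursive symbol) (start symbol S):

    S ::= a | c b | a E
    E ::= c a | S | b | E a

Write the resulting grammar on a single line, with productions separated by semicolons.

Directly left-recursive nonterminal: E.
For E: α = {a}, β = {c a, S, b}. Rewrite as E → β E' and E' → α E' | ε.

S ::= a | c b | a E; E ::= c a E' | S E' | b E'; E' ::= a E' | ε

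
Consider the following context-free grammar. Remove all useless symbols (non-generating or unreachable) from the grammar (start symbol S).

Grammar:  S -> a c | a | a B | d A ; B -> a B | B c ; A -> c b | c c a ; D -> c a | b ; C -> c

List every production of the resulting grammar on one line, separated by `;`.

Generating nonterminals: {A, C, D, S}.
Reachable from S after that: {A, S}.
Removed useless symbols: {B, C, D} and every production mentioning them.

S -> a c | a | d A; A -> c b | c c a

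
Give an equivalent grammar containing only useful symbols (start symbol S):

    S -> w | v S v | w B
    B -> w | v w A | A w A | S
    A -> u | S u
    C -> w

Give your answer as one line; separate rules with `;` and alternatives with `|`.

S -> w | v S v | w B; B -> w | v w A | A w A | S; A -> u | S u

Generating nonterminals: {A, B, C, S}.
Reachable from S after that: {A, B, S}.
Removed useless symbols: {C} and every production mentioning them.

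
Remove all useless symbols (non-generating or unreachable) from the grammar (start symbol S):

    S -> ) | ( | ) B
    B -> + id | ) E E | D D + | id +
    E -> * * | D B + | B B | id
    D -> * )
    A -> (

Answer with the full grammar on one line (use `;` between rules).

S -> ) | ( | ) B; B -> + id | ) E E | D D + | id +; E -> * * | D B + | B B | id; D -> * )

Generating nonterminals: {A, B, D, E, S}.
Reachable from S after that: {B, D, E, S}.
Removed useless symbols: {A} and every production mentioning them.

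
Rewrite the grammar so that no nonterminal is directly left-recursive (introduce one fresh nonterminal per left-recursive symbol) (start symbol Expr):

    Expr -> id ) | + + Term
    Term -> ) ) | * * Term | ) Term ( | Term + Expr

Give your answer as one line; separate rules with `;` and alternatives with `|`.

Expr -> id ) | + + Term; Term -> ) ) Term1 | * * Term Term1 | ) Term ( Term1; Term1 -> + Expr Term1 | epsilon

Directly left-recursive nonterminal: Term.
For Term: α = {+ Expr}, β = {) ), * * Term, ) Term (}. Rewrite as Term → β Term1 and Term1 → α Term1 | ε.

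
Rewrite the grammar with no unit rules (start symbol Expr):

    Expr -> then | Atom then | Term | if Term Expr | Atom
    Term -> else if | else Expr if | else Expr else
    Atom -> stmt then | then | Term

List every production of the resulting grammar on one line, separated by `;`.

Expr -> else if | else Expr if | else Expr else | stmt then | then | Atom then | if Term Expr; Term -> else if | else Expr if | else Expr else; Atom -> else if | else Expr if | else Expr else | stmt then | then

Unit pairs: Atom ⇒* {Term}; Expr ⇒* {Atom, Term}.
For every A with A ⇒* B via unit rules, add B's non-unit alternatives to A; then delete every rule of the form X → Y.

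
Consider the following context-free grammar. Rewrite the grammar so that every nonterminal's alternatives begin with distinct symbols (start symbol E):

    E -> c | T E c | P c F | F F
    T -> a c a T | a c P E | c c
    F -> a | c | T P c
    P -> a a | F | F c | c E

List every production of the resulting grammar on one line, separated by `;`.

E -> c | T E c | P c F | F F; T -> c c | a c T'; F -> a | c | T P c; P -> a a | c E | F P'; T' -> a T | P E; P' -> eps | c

T has alternatives sharing prefix 'a c': factor to T → a c T' with T' → a T | P E.
P has alternatives sharing prefix 'F': factor to P → F P' with P' → ε | c.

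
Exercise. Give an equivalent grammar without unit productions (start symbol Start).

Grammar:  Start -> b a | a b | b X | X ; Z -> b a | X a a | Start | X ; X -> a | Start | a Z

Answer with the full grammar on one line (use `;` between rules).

Unit pairs: Start ⇒* {X}; X ⇒* {Start}; Z ⇒* {Start, X}.
For each unit pair (A, B), copy every non-unit production of B to A, then drop all unit productions.

Start -> b a | a b | b X | a | a Z; Z -> b a | X a a | a b | b X | a | a Z; X -> b a | a b | b X | a | a Z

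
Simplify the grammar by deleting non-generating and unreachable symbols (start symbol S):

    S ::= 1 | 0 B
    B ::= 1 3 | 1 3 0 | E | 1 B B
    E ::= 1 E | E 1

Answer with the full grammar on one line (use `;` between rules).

Generating nonterminals: {B, S}.
Reachable from S after that: {B, S}.
Removed useless symbols: {E} and every production mentioning them.

S ::= 1 | 0 B; B ::= 1 3 | 1 3 0 | 1 B B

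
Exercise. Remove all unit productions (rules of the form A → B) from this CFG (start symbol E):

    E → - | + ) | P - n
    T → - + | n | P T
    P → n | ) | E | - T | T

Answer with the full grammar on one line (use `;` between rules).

Unit pairs: P ⇒* {E, T}.
For each unit pair (A, B), copy every non-unit production of B to A, then drop all unit productions.

E → - | + ) | P - n; T → - + | n | P T; P → - | + ) | P - n | n | ) | - T | - + | P T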